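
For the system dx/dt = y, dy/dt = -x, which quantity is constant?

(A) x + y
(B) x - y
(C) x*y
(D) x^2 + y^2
D

A first integral I satisfies dI/dt = 0 along every solution. Differentiate each option and use the equation of motion:
(A) d/dt[x + y] = y + (-x) = y - x, not identically 0
(B) d/dt[x - y] = y - (-x) = x + y, not identically 0
(C) d/dt[x*y] = (dx/dt)y + x(dy/dt) = y^2 - x^2, not identically 0
(D) d/dt[x^2 + y^2] = 2x*dx/dt + 2y*dy/dt = 2x*y + 2y*(-x) = 0

Only (D) has zero time-derivative. So x^2 + y^2 (the squared radius; trajectories are circles) is the conserved quantity.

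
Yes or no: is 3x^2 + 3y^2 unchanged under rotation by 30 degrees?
Yes

Applying rotation by 30 degrees: x' = x*cos(30 degrees) - y*sin(30 degrees) = sqrt(3)x/2 - y/2, y' = x*sin(30 degrees) + y*cos(30 degrees) = x/2 + sqrt(3)y/2

Substituting into 3x^2 + 3y^2:
3(sqrt(3)x/2 - y/2)^2 + 3(x/2 + sqrt(3)y/2)^2
= 3x^2 + 3y^2

This equals the original expression 3x^2 + 3y^2, so it IS invariant.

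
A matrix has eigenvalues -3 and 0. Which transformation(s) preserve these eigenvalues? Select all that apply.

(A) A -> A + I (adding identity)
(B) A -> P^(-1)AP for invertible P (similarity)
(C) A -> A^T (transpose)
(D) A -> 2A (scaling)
B and C

Eigenvalues are preserved by:
1. Similarity transformations: A -> P^(-1)AP (same characteristic polynomial)
2. Transpose: A^T has the same eigenvalues as A

Eigenvalues are NOT preserved by:
- Adding identity: eigenvalues become -3+1, 0+1
- Scaling: eigenvalues become -6, 0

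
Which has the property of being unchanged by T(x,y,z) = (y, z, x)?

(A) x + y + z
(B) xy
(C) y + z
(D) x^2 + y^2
A

Apply T(x,y,z) = (y, z, x) to each option, i.e. replace (x, y, z) by the transformed coordinates.
Substitute the transformed coordinates into each option and compare with the original:
(A) x + y + z  ->  (y) + (z) + (x) = x + y + z   [equals x + y + z: invariant]
(B) xy  ->  (y)(z) = yz   [differs from xy: not invariant]
(C) y + z  ->  (z) + (x) = x + z   [differs from y + z: not invariant]
(D) x^2 + y^2  ->  (y)^2 + (z)^2 = y^2 + z^2   [differs from x^2 + y^2: not invariant]

Only option (A), x + y + z, is unchanged by the transformation.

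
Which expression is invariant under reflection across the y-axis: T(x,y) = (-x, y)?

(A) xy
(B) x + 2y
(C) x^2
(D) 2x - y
C

The map is reflection across the y-axis: T(x,y) = (-x, y).
Substitute the transformed coordinates into each option and compare with the original:
(A) xy  ->  (-x)(y) = -xy   [differs from xy: not invariant]
(B) x + 2y  ->  (-x) + 2(y) = -x + 2y   [differs from x + 2y: not invariant]
(C) x^2  ->  (-x)^2 = x^2   [equals x^2: invariant]
(D) 2x - y  ->  2(-x) - (y) = -2x - y   [differs from 2x - y: not invariant]

Only option (C), x^2, is unchanged by the transformation.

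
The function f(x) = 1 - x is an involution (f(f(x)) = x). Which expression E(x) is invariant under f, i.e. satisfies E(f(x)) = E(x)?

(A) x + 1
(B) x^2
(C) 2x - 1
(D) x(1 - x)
D

Replace x by f(x) = 1 - x in each option and simplify. As a quick numerical cross-check, also compare E(4) with E(f(4)) = E(-3).

(A) x + 1  ->  (1 - x) + 1 = 2 - x; check: E(4) = 5 but E(-3) = -2.   [not invariant]
(B) x^2  ->  (1 - x)^2 = (x - 1)^2; check: E(4) = 16 but E(-3) = 9.   [not invariant]
(C) 2x - 1  ->  2(1 - x) - 1 = 1 - 2x; check: E(4) = 7 but E(-3) = -7.   [not invariant]
(D) x(1 - x)  ->  (1 - x)(1 - (1 - x)), which simplifies back to x(1 - x); check: E(4) = -12, E(-3) = -12.   [invariant]

Only (D) is unchanged. E is symmetric under swapping x with f(x) = 1 - x, which is exactly what an involution does.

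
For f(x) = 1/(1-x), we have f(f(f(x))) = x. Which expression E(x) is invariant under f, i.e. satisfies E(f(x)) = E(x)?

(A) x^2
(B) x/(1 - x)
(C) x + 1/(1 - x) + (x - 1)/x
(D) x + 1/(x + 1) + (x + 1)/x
C

Replace x by f(x) = 1/(1 - x) in each option and simplify. As a quick numerical cross-check, also compare E(4) with E(f(4)) = E(-1/3).

(A) x^2  ->  (1/(1 - x))^2 = (x - 1)^(-2); check: E(4) = 16 but E(-1/3) = 1/9.   [not invariant]
(B) x/(1 - x)  ->  (1/(1 - x))/(1 - (1/(1 - x))) = -1/x; check: E(4) = -4/3 but E(-1/3) = -1/4.   [not invariant]
(C) x + 1/(1 - x) + (x - 1)/x  ->  (1/(1 - x)) + 1/(1 - (1/(1 - x))) + ((1/(1 - x)) - 1)/(1/(1 - x)), which simplifies back to x + 1/(1 - x) + (x - 1)/x; check: E(4) = 53/12, E(-1/3) = 53/12.   [invariant]
(D) x + 1/(x + 1) + (x + 1)/x  ->  (1/(1 - x)) + 1/((1/(1 - x)) + 1) + ((1/(1 - x)) + 1)/(1/(1 - x)) = (-x^3 + 6x^2 - 11x + 7)/(x^2 - 3x + 2); check: E(4) = 109/20 but E(-1/3) = -5/6.   [not invariant]

Only (C) is unchanged. Indeed f(f(x)) = 1/(1 - 1/(1-x)) = (1-x)/(-x) = (x-1)/x, so E(x) = x + f(x) + f(f(x)) is the sum over the whole 3-cycle; applying f just permutes the three terms cyclically (x -> f(x) -> f(f(x)) -> x), leaving the sum unchanged.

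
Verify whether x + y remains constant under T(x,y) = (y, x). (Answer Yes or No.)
Yes

Substitute T(x,y) = (y, x) into the expression and compare with the original.

Original: x + y
After applying T: (y) + (x) = x + y

This is identical to the original x + y, so the expression is invariant.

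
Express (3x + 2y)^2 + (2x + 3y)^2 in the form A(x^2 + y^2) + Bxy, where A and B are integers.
13(x^2 + y^2) + 24xy

Expanding: (3x + 2y)^2 = 9x^2 + 12xy + 4y^2
(2x + 3y)^2 = 4x^2 + 12xy + 9y^2
Sum = (9+4)(x^2+y^2) + 24xy = 13(x^2 + y^2) + 24xy
This is symmetric in x and y.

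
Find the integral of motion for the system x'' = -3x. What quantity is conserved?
E = (x')^2 + 3x^2

Multiply the equation by x':
x' * x'' = -3x * x'
The left side is d/dt[(x')^2/2] and the right side is d/dt[-3x^2/2], so
d/dt[(x')^2/2 + 3x^2/2] = 0, i.e. (x')^2/2 + 3x^2/2 = constant.
Multiplying by 2, the integral of motion is E = (x')^2 + 3x^2.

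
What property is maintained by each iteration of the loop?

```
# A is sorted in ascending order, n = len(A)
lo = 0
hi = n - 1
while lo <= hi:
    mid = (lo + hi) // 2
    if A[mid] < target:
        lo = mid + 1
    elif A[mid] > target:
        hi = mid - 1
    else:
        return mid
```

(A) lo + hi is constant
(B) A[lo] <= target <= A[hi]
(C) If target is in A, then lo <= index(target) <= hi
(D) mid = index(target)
C

A loop invariant must hold before the first iteration and be re-established by every execution of the body.

(C) If target is in A, then lo <= index(target) <= hi: Before the loop [lo, hi] = [0, n-1] covers every index. When A[mid] < target, sortedness puts target strictly to the right of mid, so setting lo = mid + 1 keeps index(target) in [lo, hi]; symmetrically for hi = mid - 1. Hence 'if target is in A then lo <= index(target) <= hi' holds after every iteration, and when lo > hi it proves target is absent.

The other options fail:
(A) lo + hi is constant: each iteration moves exactly one of lo, hi, so lo + hi changes (e.g. 0 + (n-1) becomes (mid+1) + (n-1)).
(B) A[lo] <= target <= A[hi]: fails when target is not in A (e.g. target < A[0] already violates it before the loop), so it is not maintained in general.
(D) mid = index(target): mid is just the current probe; it equals index(target) only on the iteration that returns.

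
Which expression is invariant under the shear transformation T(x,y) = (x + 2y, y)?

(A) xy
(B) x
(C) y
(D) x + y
C

Under the shear T(x,y) = (x + 2y, y):
Substitute the transformed coordinates into each option and compare with the original:
(A) xy  ->  (x + 2y)(y) = xy + 2y^2   [differs from xy: not invariant]
(B) x  ->  (x + 2y) = x + 2y   [differs from x: not invariant]
(C) y  ->  (y) = y   [equals y: invariant]
(D) x + y  ->  (x + 2y) + (y) = x + 3y   [differs from x + y: not invariant]

Only option (C), y, is unchanged by the transformation.
A horizontal shear moves points parallel to the x-axis, so the y-coordinate (and any function of y alone) is unchanged.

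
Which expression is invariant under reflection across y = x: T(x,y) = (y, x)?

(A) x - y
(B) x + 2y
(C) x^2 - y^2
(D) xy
D

The map is reflection across y = x: T(x,y) = (y, x).
Substitute the transformed coordinates into each option and compare with the original:
(A) x - y  ->  (y) - (x) = -x + y   [differs from x - y: not invariant]
(B) x + 2y  ->  (y) + 2(x) = 2x + y   [differs from x + 2y: not invariant]
(C) x^2 - y^2  ->  (y)^2 - (x)^2 = -x^2 + y^2   [differs from x^2 - y^2: not invariant]
(D) xy  ->  (y)(x) = xy   [equals xy: invariant]

Only option (D), xy, is unchanged by the transformation.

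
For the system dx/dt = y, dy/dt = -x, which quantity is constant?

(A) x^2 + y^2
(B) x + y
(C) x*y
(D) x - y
A

A first integral I satisfies dI/dt = 0 along every solution. Differentiate each option and use the equation of motion:
(A) d/dt[x^2 + y^2] = 2x*dx/dt + 2y*dy/dt = 2x*y + 2y*(-x) = 0
(B) d/dt[x + y] = y + (-x) = y - x, not identically 0
(C) d/dt[x*y] = (dx/dt)y + x(dy/dt) = y^2 - x^2, not identically 0
(D) d/dt[x - y] = y - (-x) = x + y, not identically 0

Only (A) has zero time-derivative. So x^2 + y^2 (the squared radius; trajectories are circles) is the conserved quantity.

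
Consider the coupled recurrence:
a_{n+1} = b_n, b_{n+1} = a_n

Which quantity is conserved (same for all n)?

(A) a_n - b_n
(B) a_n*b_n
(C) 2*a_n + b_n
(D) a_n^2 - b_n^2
B

Replace a_n by a_{n+1} = b_n and b_n by b_{n+1} = a_n in each option and simplify:
(A) a_n - b_n  ->  (b_n) - (a_n) = -a_n + b_n   [not conserved]
(B) a_n*b_n  ->  (b_n)*(a_n) = a_n*b_n   [conserved]
(C) 2*a_n + b_n  ->  2*(b_n) + (a_n) = a_n + 2*b_n   [not conserved]
(D) a_n^2 - b_n^2  ->  (b_n)^2 - (a_n)^2 = -a_n^2 + b_n^2   [not conserved]

Only (B) a_n*b_n returns to itself after one step, so it is the conserved quantity.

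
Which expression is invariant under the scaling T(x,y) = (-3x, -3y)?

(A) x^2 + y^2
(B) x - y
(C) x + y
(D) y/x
D

Under the uniform scaling T(x,y) = (-3x, -3y):
Substitute the transformed coordinates into each option and compare with the original:
(A) x^2 + y^2  ->  (-3x)^2 + (-3y)^2 = 9x^2 + 9y^2   [differs from x^2 + y^2: not invariant]
(B) x - y  ->  (-3x) - (-3y) = -3x + 3y   [differs from x - y: not invariant]
(C) x + y  ->  (-3x) + (-3y) = -3x - 3y   [differs from x + y: not invariant]
(D) y/x  ->  (-3y)/(-3x) = y/x   [equals y/x: invariant]

Only option (D), y/x, is unchanged by the transformation.
The common factor -3 cancels in a ratio of coordinates, while sums, products and sums of squares pick up factors of -3 or 9.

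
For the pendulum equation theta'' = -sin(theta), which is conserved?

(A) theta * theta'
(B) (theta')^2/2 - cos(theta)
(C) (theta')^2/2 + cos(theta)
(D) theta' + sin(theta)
B

A first integral I satisfies dI/dt = 0 along every solution. Differentiate each option and use the equation of motion:
(A) d/dt[theta * theta'] = (theta')^2 + theta theta'' = (theta')^2 - theta sin(theta), not identically 0
(B) d/dt[(theta')^2/2 - cos(theta)] = theta' theta'' + sin(theta) theta' = theta'(-sin(theta)) + theta' sin(theta) = 0
(C) d/dt[(theta')^2/2 + cos(theta)] = theta' theta'' - sin(theta) theta' = -2 theta' sin(theta), not identically 0
(D) d/dt[theta' + sin(theta)] = theta'' + cos(theta) theta' = -sin(theta) + theta' cos(theta), not identically 0

Only (B) has zero time-derivative. This is the total energy: kinetic (theta')^2/2 plus potential -cos(theta).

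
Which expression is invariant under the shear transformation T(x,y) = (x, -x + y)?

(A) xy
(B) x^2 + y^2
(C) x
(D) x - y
C

Under the shear T(x,y) = (x, -x + y):
Substitute the transformed coordinates into each option and compare with the original:
(A) xy  ->  (x)(-x + y) = -x^2 + xy   [differs from xy: not invariant]
(B) x^2 + y^2  ->  (x)^2 + (-x + y)^2 = 2x^2 - 2xy + y^2   [differs from x^2 + y^2: not invariant]
(C) x  ->  (x) = x   [equals x: invariant]
(D) x - y  ->  (x) - (-x + y) = 2x - y   [differs from x - y: not invariant]

Only option (C), x, is unchanged by the transformation.
A vertical shear moves points parallel to the y-axis, so the x-coordinate (and any function of x alone) is unchanged.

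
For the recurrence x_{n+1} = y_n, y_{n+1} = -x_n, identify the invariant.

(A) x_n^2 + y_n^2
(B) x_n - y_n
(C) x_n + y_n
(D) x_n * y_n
A

For the recurrence x_{n+1} = y_n, y_{n+1} = -x_n:

x_{n+1}^2 + y_{n+1}^2 = y_n^2 + (-x_n)^2 = x_n^2 + y_n^2
The sum of squares is conserved (like energy in a harmonic oscillator).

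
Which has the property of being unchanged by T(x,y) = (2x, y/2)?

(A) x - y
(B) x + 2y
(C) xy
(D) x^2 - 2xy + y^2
C

An expression E(x,y) is invariant under T if E(T(x,y)) = E(x,y). Here T(x,y) = (2x, y/2).
Substitute the transformed coordinates into each option and compare with the original:
(A) x - y  ->  (2x) - (y/2) = 2x - y/2   [differs from x - y: not invariant]
(B) x + 2y  ->  (2x) + 2(y/2) = 2x + y   [differs from x + 2y: not invariant]
(C) xy  ->  (2x)(y/2) = xy   [equals xy: invariant]
(D) x^2 - 2xy + y^2  ->  (2x)^2 - 2(2x)(y/2) + (y/2)^2 = 4x^2 - 2xy + y^2/4   [differs from x^2 - 2xy + y^2: not invariant]

Only option (C), xy, is unchanged by the transformation.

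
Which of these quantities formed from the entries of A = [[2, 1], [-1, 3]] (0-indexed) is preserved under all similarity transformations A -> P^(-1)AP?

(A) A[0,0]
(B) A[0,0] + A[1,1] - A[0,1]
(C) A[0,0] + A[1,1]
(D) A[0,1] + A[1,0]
C

A[0,0] + A[1,1] is the trace of A. By the cyclic property of the trace, tr(P^(-1)AP) = tr(APP^(-1)) = tr(A), so it is the same for every matrix similar to A.

The other combinations are not similarity invariants. For example, take P = [[1, -1], [0, 1]] (det P = 1), so P^(-1) = [[1, 1], [0, 1]] and
B = P^(-1)AP = [[1, 3], [-1, 4]].
Evaluating each option on A and on B:
(A) A[0,0]: 2 for A, 1 for B -> changes
(B) A[0,0] + A[1,1] - A[0,1]: 4 for A, 2 for B -> changes
(C) A[0,0] + A[1,1]: 5 for A, 5 for B -> unchanged
(D) A[0,1] + A[1,0]: 0 for A, 2 for B -> changes

Only (C) A[0,0] + A[1,1] = 5 survives (and it does so for every P, not just this one), so it is the invariant.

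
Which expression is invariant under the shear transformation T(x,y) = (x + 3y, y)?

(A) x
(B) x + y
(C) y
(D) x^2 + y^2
C

Under the shear T(x,y) = (x + 3y, y):
Substitute the transformed coordinates into each option and compare with the original:
(A) x  ->  (x + 3y) = x + 3y   [differs from x: not invariant]
(B) x + y  ->  (x + 3y) + (y) = x + 4y   [differs from x + y: not invariant]
(C) y  ->  (y) = y   [equals y: invariant]
(D) x^2 + y^2  ->  (x + 3y)^2 + (y)^2 = x^2 + 6xy + 10y^2   [differs from x^2 + y^2: not invariant]

Only option (C), y, is unchanged by the transformation.
A horizontal shear moves points parallel to the x-axis, so the y-coordinate (and any function of y alone) is unchanged.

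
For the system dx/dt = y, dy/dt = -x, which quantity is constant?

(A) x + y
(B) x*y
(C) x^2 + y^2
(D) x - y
C

A first integral I satisfies dI/dt = 0 along every solution. Differentiate each option and use the equation of motion:
(A) d/dt[x + y] = y + (-x) = y - x, not identically 0
(B) d/dt[x*y] = (dx/dt)y + x(dy/dt) = y^2 - x^2, not identically 0
(C) d/dt[x^2 + y^2] = 2x*dx/dt + 2y*dy/dt = 2x*y + 2y*(-x) = 0
(D) d/dt[x - y] = y - (-x) = x + y, not identically 0

Only (C) has zero time-derivative. So x^2 + y^2 (the squared radius; trajectories are circles) is the conserved quantity.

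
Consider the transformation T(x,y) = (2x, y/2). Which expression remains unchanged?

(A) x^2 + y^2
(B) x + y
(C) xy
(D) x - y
C

An expression E(x,y) is invariant under T if E(T(x,y)) = E(x,y). Here T(x,y) = (2x, y/2).
Substitute the transformed coordinates into each option and compare with the original:
(A) x^2 + y^2  ->  (2x)^2 + (y/2)^2 = 4x^2 + y^2/4   [differs from x^2 + y^2: not invariant]
(B) x + y  ->  (2x) + (y/2) = 2x + y/2   [differs from x + y: not invariant]
(C) xy  ->  (2x)(y/2) = xy   [equals xy: invariant]
(D) x - y  ->  (2x) - (y/2) = 2x - y/2   [differs from x - y: not invariant]

Only option (C), xy, is unchanged by the transformation.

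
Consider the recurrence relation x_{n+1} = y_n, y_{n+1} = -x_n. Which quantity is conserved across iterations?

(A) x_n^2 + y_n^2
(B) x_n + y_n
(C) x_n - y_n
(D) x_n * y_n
A

For the recurrence x_{n+1} = y_n, y_{n+1} = -x_n:

x_{n+1}^2 + y_{n+1}^2 = y_n^2 + (-x_n)^2 = x_n^2 + y_n^2
The sum of squares is conserved (like energy in a harmonic oscillator).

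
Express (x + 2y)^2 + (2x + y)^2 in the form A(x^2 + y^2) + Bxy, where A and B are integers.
5(x^2 + y^2) + 8xy

Expanding: (x + 2y)^2 = x^2 + 4xy + 4y^2
(2x + y)^2 = 4x^2 + 4xy + y^2
Sum = (1+4)(x^2+y^2) + 8xy = 5(x^2 + y^2) + 8xy
This is symmetric in x and y.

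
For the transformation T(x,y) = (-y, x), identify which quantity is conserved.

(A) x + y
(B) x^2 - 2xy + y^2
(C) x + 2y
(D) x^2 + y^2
D

An expression E(x,y) is invariant under T if E(T(x,y)) = E(x,y). Here T(x,y) = (-y, x).
Substitute the transformed coordinates into each option and compare with the original:
(A) x + y  ->  (-y) + (x) = x - y   [differs from x + y: not invariant]
(B) x^2 - 2xy + y^2  ->  (-y)^2 - 2(-y)(x) + (x)^2 = x^2 + 2xy + y^2   [differs from x^2 - 2xy + y^2: not invariant]
(C) x + 2y  ->  (-y) + 2(x) = 2x - y   [differs from x + 2y: not invariant]
(D) x^2 + y^2  ->  (-y)^2 + (x)^2 = x^2 + y^2   [equals x^2 + y^2: invariant]

Only option (D), x^2 + y^2, is unchanged by the transformation.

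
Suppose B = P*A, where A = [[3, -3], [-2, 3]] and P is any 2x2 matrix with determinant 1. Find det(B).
3

By the multiplicative property of determinants, det(B) = det(P*A) = det(P) * det(A) = det(A),
so the determinant is invariant under multiplication by any determinant-1 matrix; we just need det(A).

det(A) = (3)(3) - (-3)(-2) = 9 - 6 = 3

Therefore det(B) = 1 * 3 = 3.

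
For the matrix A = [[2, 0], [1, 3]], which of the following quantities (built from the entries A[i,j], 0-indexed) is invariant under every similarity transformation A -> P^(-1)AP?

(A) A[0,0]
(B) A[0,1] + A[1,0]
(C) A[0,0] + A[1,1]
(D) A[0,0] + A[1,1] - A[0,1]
C

A[0,0] + A[1,1] is the trace of A. By the cyclic property of the trace, tr(P^(-1)AP) = tr(APP^(-1)) = tr(A), so it is the same for every matrix similar to A.

The other combinations are not similarity invariants. For example, take P = [[1, 1], [1, 2]] (det P = 1), so P^(-1) = [[2, -1], [-1, 1]] and
B = P^(-1)AP = [[0, -3], [2, 5]].
Evaluating each option on A and on B:
(A) A[0,0]: 2 for A, 0 for B -> changes
(B) A[0,1] + A[1,0]: 1 for A, -1 for B -> changes
(C) A[0,0] + A[1,1]: 5 for A, 5 for B -> unchanged
(D) A[0,0] + A[1,1] - A[0,1]: 5 for A, 8 for B -> changes

Only (C) A[0,0] + A[1,1] = 5 survives (and it does so for every P, not just this one), so it is the invariant.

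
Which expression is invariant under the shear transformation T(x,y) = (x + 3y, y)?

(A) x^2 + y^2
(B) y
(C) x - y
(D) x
B

Under the shear T(x,y) = (x + 3y, y):
Substitute the transformed coordinates into each option and compare with the original:
(A) x^2 + y^2  ->  (x + 3y)^2 + (y)^2 = x^2 + 6xy + 10y^2   [differs from x^2 + y^2: not invariant]
(B) y  ->  (y) = y   [equals y: invariant]
(C) x - y  ->  (x + 3y) - (y) = x + 2y   [differs from x - y: not invariant]
(D) x  ->  (x + 3y) = x + 3y   [differs from x: not invariant]

Only option (B), y, is unchanged by the transformation.
A horizontal shear moves points parallel to the x-axis, so the y-coordinate (and any function of y alone) is unchanged.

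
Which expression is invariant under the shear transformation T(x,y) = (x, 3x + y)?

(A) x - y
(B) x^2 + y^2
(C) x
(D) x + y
C

Under the shear T(x,y) = (x, 3x + y):
Substitute the transformed coordinates into each option and compare with the original:
(A) x - y  ->  (x) - (3x + y) = -2x - y   [differs from x - y: not invariant]
(B) x^2 + y^2  ->  (x)^2 + (3x + y)^2 = 10x^2 + 6xy + y^2   [differs from x^2 + y^2: not invariant]
(C) x  ->  (x) = x   [equals x: invariant]
(D) x + y  ->  (x) + (3x + y) = 4x + y   [differs from x + y: not invariant]

Only option (C), x, is unchanged by the transformation.
A vertical shear moves points parallel to the y-axis, so the x-coordinate (and any function of x alone) is unchanged.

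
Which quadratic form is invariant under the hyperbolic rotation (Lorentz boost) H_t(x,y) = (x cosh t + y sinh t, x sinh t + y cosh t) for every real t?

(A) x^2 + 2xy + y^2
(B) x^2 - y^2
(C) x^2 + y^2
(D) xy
B

Write x' = x cosh t + y sinh t, y' = x sinh t + y cosh t and substitute into each option:
(A) x^2 + 2xy + y^2: (x' + y')^2 with x' + y' = (x + y)(cosh t + sinh t) = (x + y)e^t, so it becomes (x + y)^2 e^(2t)   [not invariant for t != 0]
(B) x^2 - y^2: (x cosh t + y sinh t)^2 - (x sinh t + y cosh t)^2 = x^2(cosh^2 t - sinh^2 t) + 2xy(cosh t sinh t - sinh t cosh t) + y^2(sinh^2 t - cosh^2 t) = x^2 - y^2   [invariant, using cosh^2 t - sinh^2 t = 1]
(C) x^2 + y^2: (x cosh t + y sinh t)^2 + (x sinh t + y cosh t)^2 = (x^2 + y^2)(cosh^2 t + sinh^2 t) + 4xy sinh t cosh t = (x^2 + y^2) cosh 2t + 2xy sinh 2t   [not invariant for t != 0]
(D) xy: (x cosh t + y sinh t)(x sinh t + y cosh t) = xy(cosh^2 t + sinh^2 t) + (x^2 + y^2) sinh t cosh t = xy cosh 2t + (x^2 + y^2)(sinh 2t)/2   [not invariant for t != 0]

Only (B) x^2 - y^2 is unchanged; it is the Minkowski form preserved by Lorentz boosts, just as x^2 + y^2 is preserved by ordinary rotations.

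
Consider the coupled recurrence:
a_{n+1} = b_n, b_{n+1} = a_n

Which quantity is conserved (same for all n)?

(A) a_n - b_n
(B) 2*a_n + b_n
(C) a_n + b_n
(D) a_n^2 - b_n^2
C

Replace a_n by a_{n+1} = b_n and b_n by b_{n+1} = a_n in each option and simplify:
(A) a_n - b_n  ->  (b_n) - (a_n) = -a_n + b_n   [not conserved]
(B) 2*a_n + b_n  ->  2*(b_n) + (a_n) = a_n + 2*b_n   [not conserved]
(C) a_n + b_n  ->  (b_n) + (a_n) = a_n + b_n   [conserved]
(D) a_n^2 - b_n^2  ->  (b_n)^2 - (a_n)^2 = -a_n^2 + b_n^2   [not conserved]

Only (C) a_n + b_n returns to itself after one step, so it is the conserved quantity.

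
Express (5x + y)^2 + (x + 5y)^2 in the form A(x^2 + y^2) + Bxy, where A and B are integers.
26(x^2 + y^2) + 20xy

Expanding: (5x + y)^2 = 25x^2 + 10xy + y^2
(x + 5y)^2 = x^2 + 10xy + 25y^2
Sum = (25+1)(x^2+y^2) + 20xy = 26(x^2 + y^2) + 20xy
This is symmetric in x and y.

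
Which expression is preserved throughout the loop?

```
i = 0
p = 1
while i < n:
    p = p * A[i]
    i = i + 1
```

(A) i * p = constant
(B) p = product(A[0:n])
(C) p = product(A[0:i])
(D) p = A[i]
C

A loop invariant must hold before the first iteration and be re-established by every execution of the body.

(C) p = product(A[0:i]): Initially i = 0 and p = 1 = product of the empty slice A[0:0]. If p = product(A[0:i]) holds at the top of an iteration, the body sets p to product(A[0:i]) * A[i] = product(A[0:i+1]) and then i to i+1, so the property is restored. At exit i = n, giving p = product(A[0:n]).

The other options fail:
(A) i * p = constant: initially i * p = 0, but after one iteration it is 1 * A[0], which is nonzero in general.
(B) p = product(A[0:n]): false before the loop (p = 1, not the full product) -- it only becomes true at exit.
(D) p = A[i]: after the first iteration p = A[0] but i = 1; in general p is a product of several elements, not a single one.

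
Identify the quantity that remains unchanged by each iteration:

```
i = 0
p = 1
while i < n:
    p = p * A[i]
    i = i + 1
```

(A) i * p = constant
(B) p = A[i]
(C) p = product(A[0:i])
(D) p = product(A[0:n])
C

A loop invariant must hold before the first iteration and be re-established by every execution of the body.

(C) p = product(A[0:i]): Initially i = 0 and p = 1 = product of the empty slice A[0:0]. If p = product(A[0:i]) holds at the top of an iteration, the body sets p to product(A[0:i]) * A[i] = product(A[0:i+1]) and then i to i+1, so the property is restored. At exit i = n, giving p = product(A[0:n]).

The other options fail:
(A) i * p = constant: initially i * p = 0, but after one iteration it is 1 * A[0], which is nonzero in general.
(B) p = A[i]: after the first iteration p = A[0] but i = 1; in general p is a product of several elements, not a single one.
(D) p = product(A[0:n]): false before the loop (p = 1, not the full product) -- it only becomes true at exit.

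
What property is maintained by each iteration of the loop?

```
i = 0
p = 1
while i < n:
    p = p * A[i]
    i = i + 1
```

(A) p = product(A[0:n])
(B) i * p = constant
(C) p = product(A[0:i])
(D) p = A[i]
C

A loop invariant must hold before the first iteration and be re-established by every execution of the body.

(C) p = product(A[0:i]): Initially i = 0 and p = 1 = product of the empty slice A[0:0]. If p = product(A[0:i]) holds at the top of an iteration, the body sets p to product(A[0:i]) * A[i] = product(A[0:i+1]) and then i to i+1, so the property is restored. At exit i = n, giving p = product(A[0:n]).

The other options fail:
(A) p = product(A[0:n]): false before the loop (p = 1, not the full product) -- it only becomes true at exit.
(B) i * p = constant: initially i * p = 0, but after one iteration it is 1 * A[0], which is nonzero in general.
(D) p = A[i]: after the first iteration p = A[0] but i = 1; in general p is a product of several elements, not a single one.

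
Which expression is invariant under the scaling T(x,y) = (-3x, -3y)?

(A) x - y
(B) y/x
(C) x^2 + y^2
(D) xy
B

Under the uniform scaling T(x,y) = (-3x, -3y):
Substitute the transformed coordinates into each option and compare with the original:
(A) x - y  ->  (-3x) - (-3y) = -3x + 3y   [differs from x - y: not invariant]
(B) y/x  ->  (-3y)/(-3x) = y/x   [equals y/x: invariant]
(C) x^2 + y^2  ->  (-3x)^2 + (-3y)^2 = 9x^2 + 9y^2   [differs from x^2 + y^2: not invariant]
(D) xy  ->  (-3x)(-3y) = 9xy   [differs from xy: not invariant]

Only option (B), y/x, is unchanged by the transformation.
The common factor -3 cancels in a ratio of coordinates, while sums, products and sums of squares pick up factors of -3 or 9.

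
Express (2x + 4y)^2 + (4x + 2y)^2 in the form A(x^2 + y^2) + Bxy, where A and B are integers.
20(x^2 + y^2) + 32xy

Expanding: (2x + 4y)^2 = 4x^2 + 16xy + 16y^2
(4x + 2y)^2 = 16x^2 + 16xy + 4y^2
Sum = (4+16)(x^2+y^2) + 32xy = 20(x^2 + y^2) + 32xy
This is symmetric in x and y.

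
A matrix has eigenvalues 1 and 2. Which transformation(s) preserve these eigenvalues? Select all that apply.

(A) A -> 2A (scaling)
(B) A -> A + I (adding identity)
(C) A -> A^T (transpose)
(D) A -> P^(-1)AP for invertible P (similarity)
C and D

Eigenvalues are preserved by:
1. Similarity transformations: A -> P^(-1)AP (same characteristic polynomial)
2. Transpose: A^T has the same eigenvalues as A

Eigenvalues are NOT preserved by:
- Adding identity: eigenvalues become 1+1, 2+1
- Scaling: eigenvalues become 2, 4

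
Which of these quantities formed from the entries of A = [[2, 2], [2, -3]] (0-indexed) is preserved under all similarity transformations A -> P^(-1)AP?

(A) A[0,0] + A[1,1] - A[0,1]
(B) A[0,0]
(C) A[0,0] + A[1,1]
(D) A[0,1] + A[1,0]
C

A[0,0] + A[1,1] is the trace of A. By the cyclic property of the trace, tr(P^(-1)AP) = tr(APP^(-1)) = tr(A), so it is the same for every matrix similar to A.

The other combinations are not similarity invariants. For example, take P = [[1, 2], [0, 1]] (det P = 1), so P^(-1) = [[1, -2], [0, 1]] and
B = P^(-1)AP = [[-2, 4], [2, 1]].
Evaluating each option on A and on B:
(A) A[0,0] + A[1,1] - A[0,1]: -3 for A, -5 for B -> changes
(B) A[0,0]: 2 for A, -2 for B -> changes
(C) A[0,0] + A[1,1]: -1 for A, -1 for B -> unchanged
(D) A[0,1] + A[1,0]: 4 for A, 6 for B -> changes

Only (C) A[0,0] + A[1,1] = -1 survives (and it does so for every P, not just this one), so it is the invariant.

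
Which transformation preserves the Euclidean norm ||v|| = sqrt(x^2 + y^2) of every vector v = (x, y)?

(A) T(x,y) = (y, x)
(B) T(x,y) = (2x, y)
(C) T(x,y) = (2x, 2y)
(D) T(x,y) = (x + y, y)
A

A transformation preserves a norm if ||T(v)|| = ||v|| for every v; a single vector where the norm changes rules an option out.

(A) T(x,y) = (y, x): preserves the norm -- it is an orthogonal map (a rotation/reflection), and (y)^2 + (x)^2 simplifies to x^2 + y^2.
(B) T(x,y) = (2x, y): v = (1, 0) has norm sqrt((1)^2 + (0)^2) = 1, but T(v) = (2, 0) has norm 2 -- not preserved.
(C) T(x,y) = (2x, 2y): v = (1, 0) has norm sqrt((1)^2 + (0)^2) = 1, but T(v) = (2, 0) has norm 2 -- not preserved.
(D) T(x,y) = (x + y, y): v = (0, 1) has norm sqrt((0)^2 + (1)^2) = 1, but T(v) = (1, 1) has norm sqrt(2) -- not preserved.

Therefore the answer is (A).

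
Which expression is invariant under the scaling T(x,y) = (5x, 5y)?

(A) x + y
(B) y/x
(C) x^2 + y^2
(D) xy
B

Under the uniform scaling T(x,y) = (5x, 5y):
Substitute the transformed coordinates into each option and compare with the original:
(A) x + y  ->  (5x) + (5y) = 5x + 5y   [differs from x + y: not invariant]
(B) y/x  ->  (5y)/(5x) = y/x   [equals y/x: invariant]
(C) x^2 + y^2  ->  (5x)^2 + (5y)^2 = 25x^2 + 25y^2   [differs from x^2 + y^2: not invariant]
(D) xy  ->  (5x)(5y) = 25xy   [differs from xy: not invariant]

Only option (B), y/x, is unchanged by the transformation.
The common factor 5 cancels in a ratio of coordinates, while sums, products and sums of squares pick up factors of 5 or 25.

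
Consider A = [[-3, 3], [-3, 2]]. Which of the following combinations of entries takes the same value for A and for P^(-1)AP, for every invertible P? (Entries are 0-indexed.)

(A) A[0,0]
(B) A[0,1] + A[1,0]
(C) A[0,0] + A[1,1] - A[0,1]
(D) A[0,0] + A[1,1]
D

A[0,0] + A[1,1] is the trace of A. By the cyclic property of the trace, tr(P^(-1)AP) = tr(APP^(-1)) = tr(A), so it is the same for every matrix similar to A.

The other combinations are not similarity invariants. For example, take P = [[1, 1], [0, 1]] (det P = 1), so P^(-1) = [[1, -1], [0, 1]] and
B = P^(-1)AP = [[0, 1], [-3, -1]].
Evaluating each option on A and on B:
(A) A[0,0]: -3 for A, 0 for B -> changes
(B) A[0,1] + A[1,0]: 0 for A, -2 for B -> changes
(C) A[0,0] + A[1,1] - A[0,1]: -4 for A, -2 for B -> changes
(D) A[0,0] + A[1,1]: -1 for A, -1 for B -> unchanged

Only (D) A[0,0] + A[1,1] = -1 survives (and it does so for every P, not just this one), so it is the invariant.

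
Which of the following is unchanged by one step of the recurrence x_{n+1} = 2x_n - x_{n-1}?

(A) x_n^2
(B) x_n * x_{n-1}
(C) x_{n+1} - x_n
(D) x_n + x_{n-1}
C

For the recurrence x_{n+1} = 2x_n - x_{n-1}:

If x_{n+1} = 2x_n - x_{n-1}, then:
x_{n+1} - x_n = x_n - x_{n-1}
The first difference is constant throughout the sequence.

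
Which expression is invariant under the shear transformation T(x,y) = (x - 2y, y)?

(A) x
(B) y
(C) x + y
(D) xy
B

Under the shear T(x,y) = (x - 2y, y):
Substitute the transformed coordinates into each option and compare with the original:
(A) x  ->  (x - 2y) = x - 2y   [differs from x: not invariant]
(B) y  ->  (y) = y   [equals y: invariant]
(C) x + y  ->  (x - 2y) + (y) = x - y   [differs from x + y: not invariant]
(D) xy  ->  (x - 2y)(y) = xy - 2y^2   [differs from xy: not invariant]

Only option (B), y, is unchanged by the transformation.
A horizontal shear moves points parallel to the x-axis, so the y-coordinate (and any function of y alone) is unchanged.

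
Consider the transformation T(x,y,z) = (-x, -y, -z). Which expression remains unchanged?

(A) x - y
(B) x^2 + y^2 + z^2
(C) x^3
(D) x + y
B

Apply T(x,y,z) = (-x, -y, -z) to each option, i.e. replace (x, y, z) by the transformed coordinates.
Substitute the transformed coordinates into each option and compare with the original:
(A) x - y  ->  (-x) - (-y) = -x + y   [differs from x - y: not invariant]
(B) x^2 + y^2 + z^2  ->  (-x)^2 + (-y)^2 + (-z)^2 = x^2 + y^2 + z^2   [equals x^2 + y^2 + z^2: invariant]
(C) x^3  ->  (-x)^3 = -x^3   [differs from x^3: not invariant]
(D) x + y  ->  (-x) + (-y) = -x - y   [differs from x + y: not invariant]

Only option (B), x^2 + y^2 + z^2, is unchanged by the transformation.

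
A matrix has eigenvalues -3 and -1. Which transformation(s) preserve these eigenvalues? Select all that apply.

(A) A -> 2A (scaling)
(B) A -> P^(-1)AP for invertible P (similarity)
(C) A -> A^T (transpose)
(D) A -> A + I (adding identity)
B and C

Eigenvalues are preserved by:
1. Similarity transformations: A -> P^(-1)AP (same characteristic polynomial)
2. Transpose: A^T has the same eigenvalues as A

Eigenvalues are NOT preserved by:
- Adding identity: eigenvalues become -3+1, -1+1
- Scaling: eigenvalues become -6, -2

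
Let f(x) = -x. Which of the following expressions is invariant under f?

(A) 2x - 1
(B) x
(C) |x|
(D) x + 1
C

For f(x) = -x:
Applying f replaces x by -x. Since |-x| = |x|, the absolute value is unchanged by f, whereas x -> -x, 2x - 1 -> -2x - 1 and x + 1 -> -x + 1 all change.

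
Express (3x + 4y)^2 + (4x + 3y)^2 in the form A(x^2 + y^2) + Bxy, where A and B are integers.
25(x^2 + y^2) + 48xy

Expanding: (3x + 4y)^2 = 9x^2 + 24xy + 16y^2
(4x + 3y)^2 = 16x^2 + 24xy + 9y^2
Sum = (9+16)(x^2+y^2) + 48xy = 25(x^2 + y^2) + 48xy
This is symmetric in x and y.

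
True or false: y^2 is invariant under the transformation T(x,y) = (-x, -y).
True

Substitute T(x,y) = (-x, -y) into the expression and compare with the original.

Original: y^2
After applying T: (-y)^2 = y^2

This is identical to the original y^2, so the expression is invariant.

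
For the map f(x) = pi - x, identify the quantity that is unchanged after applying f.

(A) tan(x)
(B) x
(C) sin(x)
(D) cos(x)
C

For f(x) = pi - x:
sin(pi - x) = sin(x), so sine is invariant under this transformation.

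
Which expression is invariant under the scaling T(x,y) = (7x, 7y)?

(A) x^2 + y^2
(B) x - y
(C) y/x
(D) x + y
C

Under the uniform scaling T(x,y) = (7x, 7y):
Substitute the transformed coordinates into each option and compare with the original:
(A) x^2 + y^2  ->  (7x)^2 + (7y)^2 = 49x^2 + 49y^2   [differs from x^2 + y^2: not invariant]
(B) x - y  ->  (7x) - (7y) = 7x - 7y   [differs from x - y: not invariant]
(C) y/x  ->  (7y)/(7x) = y/x   [equals y/x: invariant]
(D) x + y  ->  (7x) + (7y) = 7x + 7y   [differs from x + y: not invariant]

Only option (C), y/x, is unchanged by the transformation.
The common factor 7 cancels in a ratio of coordinates, while sums, products and sums of squares pick up factors of 7 or 49.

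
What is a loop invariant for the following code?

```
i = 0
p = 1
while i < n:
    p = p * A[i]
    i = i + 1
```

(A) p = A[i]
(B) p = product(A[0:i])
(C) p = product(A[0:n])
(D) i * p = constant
B

A loop invariant must hold before the first iteration and be re-established by every execution of the body.

(B) p = product(A[0:i]): Initially i = 0 and p = 1 = product of the empty slice A[0:0]. If p = product(A[0:i]) holds at the top of an iteration, the body sets p to product(A[0:i]) * A[i] = product(A[0:i+1]) and then i to i+1, so the property is restored. At exit i = n, giving p = product(A[0:n]).

The other options fail:
(A) p = A[i]: after the first iteration p = A[0] but i = 1; in general p is a product of several elements, not a single one.
(C) p = product(A[0:n]): false before the loop (p = 1, not the full product) -- it only becomes true at exit.
(D) i * p = constant: initially i * p = 0, but after one iteration it is 1 * A[0], which is nonzero in general.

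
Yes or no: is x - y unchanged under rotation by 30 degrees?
No

Applying rotation by 30 degrees: x' = x*cos(30 degrees) - y*sin(30 degrees) = sqrt(3)x/2 - y/2, y' = x*sin(30 degrees) + y*cos(30 degrees) = x/2 + sqrt(3)y/2

Substituting into x - y:
(sqrt(3)x/2 - y/2) - (x/2 + sqrt(3)y/2)
= -x/2 + sqrt(3)x/2 - sqrt(3)y/2 - y/2

This differs from the original expression x - y, so it is NOT invariant.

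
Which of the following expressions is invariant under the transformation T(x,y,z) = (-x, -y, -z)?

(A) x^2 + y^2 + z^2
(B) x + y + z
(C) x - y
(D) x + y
A

Apply T(x,y,z) = (-x, -y, -z) to each option, i.e. replace (x, y, z) by the transformed coordinates.
Substitute the transformed coordinates into each option and compare with the original:
(A) x^2 + y^2 + z^2  ->  (-x)^2 + (-y)^2 + (-z)^2 = x^2 + y^2 + z^2   [equals x^2 + y^2 + z^2: invariant]
(B) x + y + z  ->  (-x) + (-y) + (-z) = -x - y - z   [differs from x + y + z: not invariant]
(C) x - y  ->  (-x) - (-y) = -x + y   [differs from x - y: not invariant]
(D) x + y  ->  (-x) + (-y) = -x - y   [differs from x + y: not invariant]

Only option (A), x^2 + y^2 + z^2, is unchanged by the transformation.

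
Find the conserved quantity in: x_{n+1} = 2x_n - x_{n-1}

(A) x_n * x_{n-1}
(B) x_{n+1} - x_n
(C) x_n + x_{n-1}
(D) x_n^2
B

For the recurrence x_{n+1} = 2x_n - x_{n-1}:

If x_{n+1} = 2x_n - x_{n-1}, then:
x_{n+1} - x_n = x_n - x_{n-1}
The first difference is constant throughout the sequence.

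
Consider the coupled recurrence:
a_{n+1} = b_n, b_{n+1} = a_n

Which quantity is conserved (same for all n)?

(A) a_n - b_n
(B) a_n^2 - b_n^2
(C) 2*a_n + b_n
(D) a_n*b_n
D

Replace a_n by a_{n+1} = b_n and b_n by b_{n+1} = a_n in each option and simplify:
(A) a_n - b_n  ->  (b_n) - (a_n) = -a_n + b_n   [not conserved]
(B) a_n^2 - b_n^2  ->  (b_n)^2 - (a_n)^2 = -a_n^2 + b_n^2   [not conserved]
(C) 2*a_n + b_n  ->  2*(b_n) + (a_n) = a_n + 2*b_n   [not conserved]
(D) a_n*b_n  ->  (b_n)*(a_n) = a_n*b_n   [conserved]

Only (D) a_n*b_n returns to itself after one step, so it is the conserved quantity.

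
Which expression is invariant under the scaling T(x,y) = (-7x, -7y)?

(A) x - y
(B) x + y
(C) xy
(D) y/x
D

Under the uniform scaling T(x,y) = (-7x, -7y):
Substitute the transformed coordinates into each option and compare with the original:
(A) x - y  ->  (-7x) - (-7y) = -7x + 7y   [differs from x - y: not invariant]
(B) x + y  ->  (-7x) + (-7y) = -7x - 7y   [differs from x + y: not invariant]
(C) xy  ->  (-7x)(-7y) = 49xy   [differs from xy: not invariant]
(D) y/x  ->  (-7y)/(-7x) = y/x   [equals y/x: invariant]

Only option (D), y/x, is unchanged by the transformation.
The common factor -7 cancels in a ratio of coordinates, while sums, products and sums of squares pick up factors of -7 or 49.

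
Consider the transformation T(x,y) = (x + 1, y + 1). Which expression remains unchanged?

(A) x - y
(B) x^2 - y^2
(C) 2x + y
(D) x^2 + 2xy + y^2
A

An expression E(x,y) is invariant under T if E(T(x,y)) = E(x,y). Here T(x,y) = (x + 1, y + 1).
Substitute the transformed coordinates into each option and compare with the original:
(A) x - y  ->  (x + 1) - (y + 1) = x - y   [equals x - y: invariant]
(B) x^2 - y^2  ->  (x + 1)^2 - (y + 1)^2 = x^2 + 2x - y^2 - 2y   [differs from x^2 - y^2: not invariant]
(C) 2x + y  ->  2(x + 1) + (y + 1) = 2x + y + 3   [differs from 2x + y: not invariant]
(D) x^2 + 2xy + y^2  ->  (x + 1)^2 + 2(x + 1)(y + 1) + (y + 1)^2 = x^2 + 2xy + 4x + y^2 + 4y + 4   [differs from x^2 + 2xy + y^2: not invariant]

Only option (A), x - y, is unchanged by the transformation.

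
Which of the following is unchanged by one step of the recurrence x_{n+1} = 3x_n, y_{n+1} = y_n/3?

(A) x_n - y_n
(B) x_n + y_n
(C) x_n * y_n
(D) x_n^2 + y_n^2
C

For the recurrence x_{n+1} = 3x_n, y_{n+1} = y_n/3:

x_{n+1} * y_{n+1} = (3x_n) * (y_n/3) = x_n * y_n
The product is conserved.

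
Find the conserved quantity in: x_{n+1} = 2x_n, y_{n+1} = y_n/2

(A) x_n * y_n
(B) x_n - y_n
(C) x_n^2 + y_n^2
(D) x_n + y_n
A

For the recurrence x_{n+1} = 2x_n, y_{n+1} = y_n/2:

x_{n+1} * y_{n+1} = (2x_n) * (y_n/2) = x_n * y_n
The product is conserved.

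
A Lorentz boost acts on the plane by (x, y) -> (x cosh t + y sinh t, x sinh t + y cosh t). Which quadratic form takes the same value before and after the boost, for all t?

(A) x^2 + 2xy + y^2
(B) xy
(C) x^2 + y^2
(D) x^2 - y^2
D

Write x' = x cosh t + y sinh t, y' = x sinh t + y cosh t and substitute into each option:
(A) x^2 + 2xy + y^2: (x' + y')^2 with x' + y' = (x + y)(cosh t + sinh t) = (x + y)e^t, so it becomes (x + y)^2 e^(2t)   [not invariant for t != 0]
(B) xy: (x cosh t + y sinh t)(x sinh t + y cosh t) = xy(cosh^2 t + sinh^2 t) + (x^2 + y^2) sinh t cosh t = xy cosh 2t + (x^2 + y^2)(sinh 2t)/2   [not invariant for t != 0]
(C) x^2 + y^2: (x cosh t + y sinh t)^2 + (x sinh t + y cosh t)^2 = (x^2 + y^2)(cosh^2 t + sinh^2 t) + 4xy sinh t cosh t = (x^2 + y^2) cosh 2t + 2xy sinh 2t   [not invariant for t != 0]
(D) x^2 - y^2: (x cosh t + y sinh t)^2 - (x sinh t + y cosh t)^2 = x^2(cosh^2 t - sinh^2 t) + 2xy(cosh t sinh t - sinh t cosh t) + y^2(sinh^2 t - cosh^2 t) = x^2 - y^2   [invariant, using cosh^2 t - sinh^2 t = 1]

Only (D) x^2 - y^2 is unchanged; it is the Minkowski form preserved by Lorentz boosts, just as x^2 + y^2 is preserved by ordinary rotations.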